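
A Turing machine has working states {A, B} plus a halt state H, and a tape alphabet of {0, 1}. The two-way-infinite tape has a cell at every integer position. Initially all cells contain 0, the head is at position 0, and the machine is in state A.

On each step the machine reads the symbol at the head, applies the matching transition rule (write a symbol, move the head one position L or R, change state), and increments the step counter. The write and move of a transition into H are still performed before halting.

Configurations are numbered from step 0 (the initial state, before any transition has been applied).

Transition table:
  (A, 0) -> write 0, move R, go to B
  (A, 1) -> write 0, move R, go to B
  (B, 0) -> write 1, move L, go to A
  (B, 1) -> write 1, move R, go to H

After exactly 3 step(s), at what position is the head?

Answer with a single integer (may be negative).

Answer: 1

Derivation:
Step 1: in state A at pos 0, read 0 -> (A,0)->write 0,move R,goto B. Now: state=B, head=1, tape[-1..2]=0000 (head:   ^)
Step 2: in state B at pos 1, read 0 -> (B,0)->write 1,move L,goto A. Now: state=A, head=0, tape[-1..2]=0010 (head:  ^)
Step 3: in state A at pos 0, read 0 -> (A,0)->write 0,move R,goto B. Now: state=B, head=1, tape[-1..2]=0010 (head:   ^)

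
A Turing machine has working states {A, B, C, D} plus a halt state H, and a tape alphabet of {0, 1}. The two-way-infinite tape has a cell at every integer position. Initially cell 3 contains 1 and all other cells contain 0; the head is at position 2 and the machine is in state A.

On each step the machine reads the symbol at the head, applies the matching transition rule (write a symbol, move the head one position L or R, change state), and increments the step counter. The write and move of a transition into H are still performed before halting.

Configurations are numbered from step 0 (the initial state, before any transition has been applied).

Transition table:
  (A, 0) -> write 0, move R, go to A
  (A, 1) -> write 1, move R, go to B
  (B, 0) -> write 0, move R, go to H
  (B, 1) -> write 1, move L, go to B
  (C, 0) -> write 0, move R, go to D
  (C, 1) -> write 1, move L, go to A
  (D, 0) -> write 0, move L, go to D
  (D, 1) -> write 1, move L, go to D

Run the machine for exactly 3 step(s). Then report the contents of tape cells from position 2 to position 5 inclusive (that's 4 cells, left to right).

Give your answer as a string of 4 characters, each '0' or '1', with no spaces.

Answer: 0100

Derivation:
Step 1: in state A at pos 2, read 0 -> (A,0)->write 0,move R,goto A. Now: state=A, head=3, tape[1..4]=0010 (head:   ^)
Step 2: in state A at pos 3, read 1 -> (A,1)->write 1,move R,goto B. Now: state=B, head=4, tape[1..5]=00100 (head:    ^)
Step 3: in state B at pos 4, read 0 -> (B,0)->write 0,move R,goto H. Now: state=H, head=5, tape[1..6]=001000 (head:     ^)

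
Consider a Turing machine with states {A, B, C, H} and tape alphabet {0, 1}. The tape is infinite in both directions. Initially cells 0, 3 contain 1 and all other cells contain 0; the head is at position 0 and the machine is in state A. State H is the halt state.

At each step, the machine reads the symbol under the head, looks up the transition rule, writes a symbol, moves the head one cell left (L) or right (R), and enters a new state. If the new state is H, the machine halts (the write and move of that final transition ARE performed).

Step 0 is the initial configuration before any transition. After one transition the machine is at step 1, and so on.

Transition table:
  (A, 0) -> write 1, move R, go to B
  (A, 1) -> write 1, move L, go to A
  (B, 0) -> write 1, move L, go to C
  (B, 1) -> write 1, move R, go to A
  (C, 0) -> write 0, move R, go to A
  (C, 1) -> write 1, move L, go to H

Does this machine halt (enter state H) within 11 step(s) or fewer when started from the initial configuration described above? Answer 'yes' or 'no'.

Step 1: in state A at pos 0, read 1 -> (A,1)->write 1,move L,goto A. Now: state=A, head=-1, tape[-2..4]=0010010 (head:  ^)
Step 2: in state A at pos -1, read 0 -> (A,0)->write 1,move R,goto B. Now: state=B, head=0, tape[-2..4]=0110010 (head:   ^)
Step 3: in state B at pos 0, read 1 -> (B,1)->write 1,move R,goto A. Now: state=A, head=1, tape[-2..4]=0110010 (head:    ^)
Step 4: in state A at pos 1, read 0 -> (A,0)->write 1,move R,goto B. Now: state=B, head=2, tape[-2..4]=0111010 (head:     ^)
Step 5: in state B at pos 2, read 0 -> (B,0)->write 1,move L,goto C. Now: state=C, head=1, tape[-2..4]=0111110 (head:    ^)
Step 6: in state C at pos 1, read 1 -> (C,1)->write 1,move L,goto H. Now: state=H, head=0, tape[-2..4]=0111110 (head:   ^)
State H reached at step 6; 6 <= 11 -> yes

Answer: yes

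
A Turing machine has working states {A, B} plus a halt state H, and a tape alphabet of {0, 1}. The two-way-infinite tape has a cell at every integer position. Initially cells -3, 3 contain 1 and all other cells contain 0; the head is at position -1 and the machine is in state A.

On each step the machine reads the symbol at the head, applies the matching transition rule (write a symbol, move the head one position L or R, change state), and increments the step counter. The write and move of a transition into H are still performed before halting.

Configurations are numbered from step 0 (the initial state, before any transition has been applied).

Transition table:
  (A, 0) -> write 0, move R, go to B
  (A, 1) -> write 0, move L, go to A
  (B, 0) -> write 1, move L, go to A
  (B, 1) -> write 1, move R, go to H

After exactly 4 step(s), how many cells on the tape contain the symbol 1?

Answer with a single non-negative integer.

Step 1: in state A at pos -1, read 0 -> (A,0)->write 0,move R,goto B. Now: state=B, head=0, tape[-4..4]=010000010 (head:     ^)
Step 2: in state B at pos 0, read 0 -> (B,0)->write 1,move L,goto A. Now: state=A, head=-1, tape[-4..4]=010010010 (head:    ^)
Step 3: in state A at pos -1, read 0 -> (A,0)->write 0,move R,goto B. Now: state=B, head=0, tape[-4..4]=010010010 (head:     ^)
Step 4: in state B at pos 0, read 1 -> (B,1)->write 1,move R,goto H. Now: state=H, head=1, tape[-4..4]=010010010 (head:      ^)
Cells containing 1 after step 4: {-3, 0, 3} -> 3 cell(s)

Answer: 3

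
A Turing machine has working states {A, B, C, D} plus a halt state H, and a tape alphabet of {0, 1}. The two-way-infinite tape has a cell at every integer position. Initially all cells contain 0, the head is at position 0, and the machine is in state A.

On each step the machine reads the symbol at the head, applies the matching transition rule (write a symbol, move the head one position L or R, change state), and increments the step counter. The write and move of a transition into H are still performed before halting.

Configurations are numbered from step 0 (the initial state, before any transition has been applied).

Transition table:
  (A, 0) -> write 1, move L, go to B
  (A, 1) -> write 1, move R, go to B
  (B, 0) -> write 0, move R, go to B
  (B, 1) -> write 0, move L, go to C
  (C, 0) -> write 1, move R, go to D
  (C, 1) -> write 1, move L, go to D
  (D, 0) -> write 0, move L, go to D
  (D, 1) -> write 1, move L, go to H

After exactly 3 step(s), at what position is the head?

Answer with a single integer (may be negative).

Answer: -1

Derivation:
Step 1: in state A at pos 0, read 0 -> (A,0)->write 1,move L,goto B. Now: state=B, head=-1, tape[-2..1]=0010 (head:  ^)
Step 2: in state B at pos -1, read 0 -> (B,0)->write 0,move R,goto B. Now: state=B, head=0, tape[-2..1]=0010 (head:   ^)
Step 3: in state B at pos 0, read 1 -> (B,1)->write 0,move L,goto C. Now: state=C, head=-1, tape[-2..1]=0000 (head:  ^)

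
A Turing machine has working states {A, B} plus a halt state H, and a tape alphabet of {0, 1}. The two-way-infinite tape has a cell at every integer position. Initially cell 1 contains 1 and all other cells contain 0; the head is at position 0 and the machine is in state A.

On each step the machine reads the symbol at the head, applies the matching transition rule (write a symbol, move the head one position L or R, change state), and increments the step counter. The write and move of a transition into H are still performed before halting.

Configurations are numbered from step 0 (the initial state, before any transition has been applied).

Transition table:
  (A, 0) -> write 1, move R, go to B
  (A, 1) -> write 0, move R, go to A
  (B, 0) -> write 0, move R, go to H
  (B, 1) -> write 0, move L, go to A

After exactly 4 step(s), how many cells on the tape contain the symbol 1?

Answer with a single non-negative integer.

Step 1: in state A at pos 0, read 0 -> (A,0)->write 1,move R,goto B. Now: state=B, head=1, tape[-1..2]=0110 (head:   ^)
Step 2: in state B at pos 1, read 1 -> (B,1)->write 0,move L,goto A. Now: state=A, head=0, tape[-1..2]=0100 (head:  ^)
Step 3: in state A at pos 0, read 1 -> (A,1)->write 0,move R,goto A. Now: state=A, head=1, tape[-1..2]=0000 (head:   ^)
Step 4: in state A at pos 1, read 0 -> (A,0)->write 1,move R,goto B. Now: state=B, head=2, tape[-1..3]=00100 (head:    ^)
Cells containing 1 after step 4: {1} -> 1 cell(s)

Answer: 1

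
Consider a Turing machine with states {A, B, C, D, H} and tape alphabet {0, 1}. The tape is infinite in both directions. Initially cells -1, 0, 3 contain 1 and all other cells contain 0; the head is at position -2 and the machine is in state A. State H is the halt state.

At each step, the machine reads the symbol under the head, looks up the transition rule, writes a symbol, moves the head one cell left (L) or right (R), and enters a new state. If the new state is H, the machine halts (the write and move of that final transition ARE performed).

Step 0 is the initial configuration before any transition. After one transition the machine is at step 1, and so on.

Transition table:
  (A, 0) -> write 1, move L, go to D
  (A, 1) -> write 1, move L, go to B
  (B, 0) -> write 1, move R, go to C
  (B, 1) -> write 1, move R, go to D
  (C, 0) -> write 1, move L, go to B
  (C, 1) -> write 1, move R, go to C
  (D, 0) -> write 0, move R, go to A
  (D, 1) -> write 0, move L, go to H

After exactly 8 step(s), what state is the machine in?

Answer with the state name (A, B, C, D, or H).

Step 1: in state A at pos -2, read 0 -> (A,0)->write 1,move L,goto D. Now: state=D, head=-3, tape[-4..4]=001110010 (head:  ^)
Step 2: in state D at pos -3, read 0 -> (D,0)->write 0,move R,goto A. Now: state=A, head=-2, tape[-4..4]=001110010 (head:   ^)
Step 3: in state A at pos -2, read 1 -> (A,1)->write 1,move L,goto B. Now: state=B, head=-3, tape[-4..4]=001110010 (head:  ^)
Step 4: in state B at pos -3, read 0 -> (B,0)->write 1,move R,goto C. Now: state=C, head=-2, tape[-4..4]=011110010 (head:   ^)
Step 5: in state C at pos -2, read 1 -> (C,1)->write 1,move R,goto C. Now: state=C, head=-1, tape[-4..4]=011110010 (head:    ^)
Step 6: in state C at pos -1, read 1 -> (C,1)->write 1,move R,goto C. Now: state=C, head=0, tape[-4..4]=011110010 (head:     ^)
Step 7: in state C at pos 0, read 1 -> (C,1)->write 1,move R,goto C. Now: state=C, head=1, tape[-4..4]=011110010 (head:      ^)
Step 8: in state C at pos 1, read 0 -> (C,0)->write 1,move L,goto B. Now: state=B, head=0, tape[-4..4]=011111010 (head:     ^)

Answer: B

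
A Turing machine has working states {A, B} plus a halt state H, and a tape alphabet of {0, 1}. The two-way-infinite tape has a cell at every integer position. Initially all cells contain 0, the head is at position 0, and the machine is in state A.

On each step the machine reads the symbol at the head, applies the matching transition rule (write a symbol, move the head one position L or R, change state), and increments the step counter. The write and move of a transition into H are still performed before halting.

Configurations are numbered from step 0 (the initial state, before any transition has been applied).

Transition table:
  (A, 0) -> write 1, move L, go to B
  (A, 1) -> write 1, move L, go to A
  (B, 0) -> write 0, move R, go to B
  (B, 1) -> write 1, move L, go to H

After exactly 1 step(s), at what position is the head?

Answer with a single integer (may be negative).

Step 1: in state A at pos 0, read 0 -> (A,0)->write 1,move L,goto B. Now: state=B, head=-1, tape[-2..1]=0010 (head:  ^)

Answer: -1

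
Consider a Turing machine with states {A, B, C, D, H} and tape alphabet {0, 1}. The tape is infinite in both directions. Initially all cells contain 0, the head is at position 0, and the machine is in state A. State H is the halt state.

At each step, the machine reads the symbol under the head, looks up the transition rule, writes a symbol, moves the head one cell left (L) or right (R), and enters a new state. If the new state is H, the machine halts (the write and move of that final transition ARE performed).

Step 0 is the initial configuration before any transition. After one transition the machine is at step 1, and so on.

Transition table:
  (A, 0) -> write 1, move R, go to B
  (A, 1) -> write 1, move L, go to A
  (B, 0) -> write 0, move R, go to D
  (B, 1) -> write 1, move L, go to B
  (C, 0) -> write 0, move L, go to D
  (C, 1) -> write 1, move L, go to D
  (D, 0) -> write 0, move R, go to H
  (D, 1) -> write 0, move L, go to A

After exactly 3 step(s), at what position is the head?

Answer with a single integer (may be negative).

Answer: 3

Derivation:
Step 1: in state A at pos 0, read 0 -> (A,0)->write 1,move R,goto B. Now: state=B, head=1, tape[-1..2]=0100 (head:   ^)
Step 2: in state B at pos 1, read 0 -> (B,0)->write 0,move R,goto D. Now: state=D, head=2, tape[-1..3]=01000 (head:    ^)
Step 3: in state D at pos 2, read 0 -> (D,0)->write 0,move R,goto H. Now: state=H, head=3, tape[-1..4]=010000 (head:     ^)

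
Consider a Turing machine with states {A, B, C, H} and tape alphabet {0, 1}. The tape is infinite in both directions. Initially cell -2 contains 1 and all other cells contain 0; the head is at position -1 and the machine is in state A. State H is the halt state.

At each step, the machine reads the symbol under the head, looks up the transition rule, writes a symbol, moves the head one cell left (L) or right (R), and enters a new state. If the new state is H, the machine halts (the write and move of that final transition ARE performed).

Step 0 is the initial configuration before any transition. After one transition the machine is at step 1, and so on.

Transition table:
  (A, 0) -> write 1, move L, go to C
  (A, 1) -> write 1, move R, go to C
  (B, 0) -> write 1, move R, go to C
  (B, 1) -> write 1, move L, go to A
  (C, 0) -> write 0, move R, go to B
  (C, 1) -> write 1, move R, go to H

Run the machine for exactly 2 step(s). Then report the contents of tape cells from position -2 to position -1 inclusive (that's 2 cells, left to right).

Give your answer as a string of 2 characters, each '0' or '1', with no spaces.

Step 1: in state A at pos -1, read 0 -> (A,0)->write 1,move L,goto C. Now: state=C, head=-2, tape[-3..0]=0110 (head:  ^)
Step 2: in state C at pos -2, read 1 -> (C,1)->write 1,move R,goto H. Now: state=H, head=-1, tape[-3..0]=0110 (head:   ^)

Answer: 11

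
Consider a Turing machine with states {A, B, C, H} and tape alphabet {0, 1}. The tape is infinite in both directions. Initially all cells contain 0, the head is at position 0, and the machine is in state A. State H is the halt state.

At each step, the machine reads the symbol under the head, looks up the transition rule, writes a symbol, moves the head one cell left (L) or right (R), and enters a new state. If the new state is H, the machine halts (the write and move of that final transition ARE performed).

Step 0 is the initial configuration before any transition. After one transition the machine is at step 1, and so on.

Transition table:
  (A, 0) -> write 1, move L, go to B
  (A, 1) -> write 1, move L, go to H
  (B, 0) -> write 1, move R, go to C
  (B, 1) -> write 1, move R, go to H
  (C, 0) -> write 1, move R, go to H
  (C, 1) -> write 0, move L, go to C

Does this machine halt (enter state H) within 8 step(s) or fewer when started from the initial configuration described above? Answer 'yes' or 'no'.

Answer: yes

Derivation:
Step 1: in state A at pos 0, read 0 -> (A,0)->write 1,move L,goto B. Now: state=B, head=-1, tape[-2..1]=0010 (head:  ^)
Step 2: in state B at pos -1, read 0 -> (B,0)->write 1,move R,goto C. Now: state=C, head=0, tape[-2..1]=0110 (head:   ^)
Step 3: in state C at pos 0, read 1 -> (C,1)->write 0,move L,goto C. Now: state=C, head=-1, tape[-2..1]=0100 (head:  ^)
Step 4: in state C at pos -1, read 1 -> (C,1)->write 0,move L,goto C. Now: state=C, head=-2, tape[-3..1]=00000 (head:  ^)
Step 5: in state C at pos -2, read 0 -> (C,0)->write 1,move R,goto H. Now: state=H, head=-1, tape[-3..1]=01000 (head:   ^)
State H reached at step 5; 5 <= 8 -> yes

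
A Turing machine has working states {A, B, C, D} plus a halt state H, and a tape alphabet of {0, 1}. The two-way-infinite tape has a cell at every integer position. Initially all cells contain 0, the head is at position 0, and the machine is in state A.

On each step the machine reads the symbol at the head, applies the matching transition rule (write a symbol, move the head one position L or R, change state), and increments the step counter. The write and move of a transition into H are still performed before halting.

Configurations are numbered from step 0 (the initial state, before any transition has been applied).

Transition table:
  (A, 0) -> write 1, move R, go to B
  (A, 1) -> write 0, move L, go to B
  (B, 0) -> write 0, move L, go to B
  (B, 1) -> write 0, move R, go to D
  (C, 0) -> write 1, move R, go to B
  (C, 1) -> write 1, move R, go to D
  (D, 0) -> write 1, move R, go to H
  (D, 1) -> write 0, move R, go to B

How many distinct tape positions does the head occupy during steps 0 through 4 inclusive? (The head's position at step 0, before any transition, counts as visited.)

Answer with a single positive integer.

Step 1: in state A at pos 0, read 0 -> (A,0)->write 1,move R,goto B. Now: state=B, head=1, tape[-1..2]=0100 (head:   ^)
Step 2: in state B at pos 1, read 0 -> (B,0)->write 0,move L,goto B. Now: state=B, head=0, tape[-1..2]=0100 (head:  ^)
Step 3: in state B at pos 0, read 1 -> (B,1)->write 0,move R,goto D. Now: state=D, head=1, tape[-1..2]=0000 (head:   ^)
Step 4: in state D at pos 1, read 0 -> (D,0)->write 1,move R,goto H. Now: state=H, head=2, tape[-1..3]=00100 (head:    ^)
Head positions at steps 0..4: starting at 0, distinct positions visited = {0, 1, 2} -> 3 position(s)

Answer: 3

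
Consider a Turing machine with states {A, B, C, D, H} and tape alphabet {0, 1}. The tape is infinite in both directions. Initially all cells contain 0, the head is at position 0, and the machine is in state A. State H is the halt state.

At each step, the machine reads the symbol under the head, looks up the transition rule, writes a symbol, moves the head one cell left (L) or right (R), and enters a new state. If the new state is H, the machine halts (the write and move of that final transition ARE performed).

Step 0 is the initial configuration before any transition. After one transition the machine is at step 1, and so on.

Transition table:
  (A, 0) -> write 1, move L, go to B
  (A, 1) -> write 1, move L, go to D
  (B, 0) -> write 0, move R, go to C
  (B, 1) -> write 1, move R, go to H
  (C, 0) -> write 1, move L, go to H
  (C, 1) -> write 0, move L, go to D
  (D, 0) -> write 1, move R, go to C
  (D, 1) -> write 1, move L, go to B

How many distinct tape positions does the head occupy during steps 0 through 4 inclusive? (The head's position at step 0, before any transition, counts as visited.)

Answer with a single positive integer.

Answer: 2

Derivation:
Step 1: in state A at pos 0, read 0 -> (A,0)->write 1,move L,goto B. Now: state=B, head=-1, tape[-2..1]=0010 (head:  ^)
Step 2: in state B at pos -1, read 0 -> (B,0)->write 0,move R,goto C. Now: state=C, head=0, tape[-2..1]=0010 (head:   ^)
Step 3: in state C at pos 0, read 1 -> (C,1)->write 0,move L,goto D. Now: state=D, head=-1, tape[-2..1]=0000 (head:  ^)
Step 4: in state D at pos -1, read 0 -> (D,0)->write 1,move R,goto C. Now: state=C, head=0, tape[-2..1]=0100 (head:   ^)
Head positions at steps 0..4: starting at 0, distinct positions visited = {-1, 0} -> 2 position(s)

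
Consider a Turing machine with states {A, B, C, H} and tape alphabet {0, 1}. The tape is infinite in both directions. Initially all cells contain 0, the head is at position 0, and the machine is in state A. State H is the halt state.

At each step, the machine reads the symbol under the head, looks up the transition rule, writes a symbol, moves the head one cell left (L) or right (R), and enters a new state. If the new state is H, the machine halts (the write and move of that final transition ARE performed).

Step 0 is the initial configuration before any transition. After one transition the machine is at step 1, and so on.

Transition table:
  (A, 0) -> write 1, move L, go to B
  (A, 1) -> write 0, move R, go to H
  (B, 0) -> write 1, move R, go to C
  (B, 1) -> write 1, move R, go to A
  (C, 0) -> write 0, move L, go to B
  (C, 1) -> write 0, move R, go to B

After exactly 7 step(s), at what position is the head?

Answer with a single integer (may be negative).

Step 1: in state A at pos 0, read 0 -> (A,0)->write 1,move L,goto B. Now: state=B, head=-1, tape[-2..1]=0010 (head:  ^)
Step 2: in state B at pos -1, read 0 -> (B,0)->write 1,move R,goto C. Now: state=C, head=0, tape[-2..1]=0110 (head:   ^)
Step 3: in state C at pos 0, read 1 -> (C,1)->write 0,move R,goto B. Now: state=B, head=1, tape[-2..2]=01000 (head:    ^)
Step 4: in state B at pos 1, read 0 -> (B,0)->write 1,move R,goto C. Now: state=C, head=2, tape[-2..3]=010100 (head:     ^)
Step 5: in state C at pos 2, read 0 -> (C,0)->write 0,move L,goto B. Now: state=B, head=1, tape[-2..3]=010100 (head:    ^)
Step 6: in state B at pos 1, read 1 -> (B,1)->write 1,move R,goto A. Now: state=A, head=2, tape[-2..3]=010100 (head:     ^)
Step 7: in state A at pos 2, read 0 -> (A,0)->write 1,move L,goto B. Now: state=B, head=1, tape[-2..3]=010110 (head:    ^)

Answer: 1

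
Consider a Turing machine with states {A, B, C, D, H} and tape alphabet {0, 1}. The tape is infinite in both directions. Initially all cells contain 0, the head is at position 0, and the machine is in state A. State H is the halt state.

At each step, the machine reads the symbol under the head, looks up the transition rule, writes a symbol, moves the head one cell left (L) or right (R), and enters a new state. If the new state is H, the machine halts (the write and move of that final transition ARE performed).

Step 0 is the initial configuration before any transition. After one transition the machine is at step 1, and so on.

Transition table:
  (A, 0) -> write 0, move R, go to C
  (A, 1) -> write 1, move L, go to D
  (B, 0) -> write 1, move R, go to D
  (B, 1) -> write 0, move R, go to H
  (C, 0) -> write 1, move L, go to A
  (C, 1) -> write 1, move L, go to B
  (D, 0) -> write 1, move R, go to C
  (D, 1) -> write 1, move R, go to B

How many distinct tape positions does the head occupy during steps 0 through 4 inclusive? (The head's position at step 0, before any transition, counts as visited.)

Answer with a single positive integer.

Step 1: in state A at pos 0, read 0 -> (A,0)->write 0,move R,goto C. Now: state=C, head=1, tape[-1..2]=0000 (head:   ^)
Step 2: in state C at pos 1, read 0 -> (C,0)->write 1,move L,goto A. Now: state=A, head=0, tape[-1..2]=0010 (head:  ^)
Step 3: in state A at pos 0, read 0 -> (A,0)->write 0,move R,goto C. Now: state=C, head=1, tape[-1..2]=0010 (head:   ^)
Step 4: in state C at pos 1, read 1 -> (C,1)->write 1,move L,goto B. Now: state=B, head=0, tape[-1..2]=0010 (head:  ^)
Head positions at steps 0..4: starting at 0, distinct positions visited = {0, 1} -> 2 position(s)

Answer: 2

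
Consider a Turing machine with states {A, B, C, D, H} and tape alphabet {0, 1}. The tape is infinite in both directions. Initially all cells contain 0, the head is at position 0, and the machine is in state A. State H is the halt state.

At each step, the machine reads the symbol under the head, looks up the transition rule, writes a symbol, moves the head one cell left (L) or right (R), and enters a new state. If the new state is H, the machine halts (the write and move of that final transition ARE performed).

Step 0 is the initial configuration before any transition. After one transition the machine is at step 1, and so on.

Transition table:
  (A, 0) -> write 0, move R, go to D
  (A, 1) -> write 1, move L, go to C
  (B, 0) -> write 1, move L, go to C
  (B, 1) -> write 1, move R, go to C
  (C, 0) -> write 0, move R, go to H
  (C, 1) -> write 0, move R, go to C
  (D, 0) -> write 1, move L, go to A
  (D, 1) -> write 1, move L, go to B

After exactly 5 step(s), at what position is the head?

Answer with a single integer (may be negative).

Answer: -1

Derivation:
Step 1: in state A at pos 0, read 0 -> (A,0)->write 0,move R,goto D. Now: state=D, head=1, tape[-1..2]=0000 (head:   ^)
Step 2: in state D at pos 1, read 0 -> (D,0)->write 1,move L,goto A. Now: state=A, head=0, tape[-1..2]=0010 (head:  ^)
Step 3: in state A at pos 0, read 0 -> (A,0)->write 0,move R,goto D. Now: state=D, head=1, tape[-1..2]=0010 (head:   ^)
Step 4: in state D at pos 1, read 1 -> (D,1)->write 1,move L,goto B. Now: state=B, head=0, tape[-1..2]=0010 (head:  ^)
Step 5: in state B at pos 0, read 0 -> (B,0)->write 1,move L,goto C. Now: state=C, head=-1, tape[-2..2]=00110 (head:  ^)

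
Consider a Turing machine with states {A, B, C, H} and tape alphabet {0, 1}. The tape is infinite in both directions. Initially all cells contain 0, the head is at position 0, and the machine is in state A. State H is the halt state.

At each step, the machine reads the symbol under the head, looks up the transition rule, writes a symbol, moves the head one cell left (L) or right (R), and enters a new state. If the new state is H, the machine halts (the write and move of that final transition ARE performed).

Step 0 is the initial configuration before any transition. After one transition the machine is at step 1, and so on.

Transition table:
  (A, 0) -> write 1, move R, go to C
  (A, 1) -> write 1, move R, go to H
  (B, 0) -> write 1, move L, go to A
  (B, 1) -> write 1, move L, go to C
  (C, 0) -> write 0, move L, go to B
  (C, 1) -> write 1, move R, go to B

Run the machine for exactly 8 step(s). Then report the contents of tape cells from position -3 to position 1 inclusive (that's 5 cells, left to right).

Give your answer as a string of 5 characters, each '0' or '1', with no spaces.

Answer: 11110

Derivation:
Step 1: in state A at pos 0, read 0 -> (A,0)->write 1,move R,goto C. Now: state=C, head=1, tape[-1..2]=0100 (head:   ^)
Step 2: in state C at pos 1, read 0 -> (C,0)->write 0,move L,goto B. Now: state=B, head=0, tape[-1..2]=0100 (head:  ^)
Step 3: in state B at pos 0, read 1 -> (B,1)->write 1,move L,goto C. Now: state=C, head=-1, tape[-2..2]=00100 (head:  ^)
Step 4: in state C at pos -1, read 0 -> (C,0)->write 0,move L,goto B. Now: state=B, head=-2, tape[-3..2]=000100 (head:  ^)
Step 5: in state B at pos -2, read 0 -> (B,0)->write 1,move L,goto A. Now: state=A, head=-3, tape[-4..2]=0010100 (head:  ^)
Step 6: in state A at pos -3, read 0 -> (A,0)->write 1,move R,goto C. Now: state=C, head=-2, tape[-4..2]=0110100 (head:   ^)
Step 7: in state C at pos -2, read 1 -> (C,1)->write 1,move R,goto B. Now: state=B, head=-1, tape[-4..2]=0110100 (head:    ^)
Step 8: in state B at pos -1, read 0 -> (B,0)->write 1,move L,goto A. Now: state=A, head=-2, tape[-4..2]=0111100 (head:   ^)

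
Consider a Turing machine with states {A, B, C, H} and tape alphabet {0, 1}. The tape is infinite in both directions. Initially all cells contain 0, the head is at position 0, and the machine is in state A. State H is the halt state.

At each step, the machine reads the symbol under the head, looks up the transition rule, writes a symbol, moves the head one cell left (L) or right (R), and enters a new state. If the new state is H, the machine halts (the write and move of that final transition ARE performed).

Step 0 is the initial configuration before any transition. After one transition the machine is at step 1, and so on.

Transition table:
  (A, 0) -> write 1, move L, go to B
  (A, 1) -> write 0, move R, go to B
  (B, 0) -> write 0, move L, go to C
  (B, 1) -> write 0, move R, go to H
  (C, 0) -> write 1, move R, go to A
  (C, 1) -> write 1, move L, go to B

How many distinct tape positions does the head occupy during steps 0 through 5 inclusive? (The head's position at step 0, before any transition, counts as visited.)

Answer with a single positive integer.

Step 1: in state A at pos 0, read 0 -> (A,0)->write 1,move L,goto B. Now: state=B, head=-1, tape[-2..1]=0010 (head:  ^)
Step 2: in state B at pos -1, read 0 -> (B,0)->write 0,move L,goto C. Now: state=C, head=-2, tape[-3..1]=00010 (head:  ^)
Step 3: in state C at pos -2, read 0 -> (C,0)->write 1,move R,goto A. Now: state=A, head=-1, tape[-3..1]=01010 (head:   ^)
Step 4: in state A at pos -1, read 0 -> (A,0)->write 1,move L,goto B. Now: state=B, head=-2, tape[-3..1]=01110 (head:  ^)
Step 5: in state B at pos -2, read 1 -> (B,1)->write 0,move R,goto H. Now: state=H, head=-1, tape[-3..1]=00110 (head:   ^)
Head positions at steps 0..5: starting at 0, distinct positions visited = {-2, -1, 0} -> 3 position(s)

Answer: 3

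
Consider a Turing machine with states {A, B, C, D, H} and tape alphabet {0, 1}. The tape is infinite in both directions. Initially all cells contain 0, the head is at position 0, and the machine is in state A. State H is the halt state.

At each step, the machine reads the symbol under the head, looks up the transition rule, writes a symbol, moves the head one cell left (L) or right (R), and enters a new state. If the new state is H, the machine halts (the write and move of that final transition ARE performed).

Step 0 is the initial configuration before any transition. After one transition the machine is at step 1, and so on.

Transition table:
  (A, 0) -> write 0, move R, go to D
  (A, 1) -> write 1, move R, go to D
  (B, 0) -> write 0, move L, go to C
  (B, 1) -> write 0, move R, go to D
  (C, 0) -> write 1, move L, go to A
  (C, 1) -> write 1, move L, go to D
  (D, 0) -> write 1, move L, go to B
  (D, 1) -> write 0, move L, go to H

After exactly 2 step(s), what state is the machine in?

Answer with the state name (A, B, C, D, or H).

Step 1: in state A at pos 0, read 0 -> (A,0)->write 0,move R,goto D. Now: state=D, head=1, tape[-1..2]=0000 (head:   ^)
Step 2: in state D at pos 1, read 0 -> (D,0)->write 1,move L,goto B. Now: state=B, head=0, tape[-1..2]=0010 (head:  ^)

Answer: B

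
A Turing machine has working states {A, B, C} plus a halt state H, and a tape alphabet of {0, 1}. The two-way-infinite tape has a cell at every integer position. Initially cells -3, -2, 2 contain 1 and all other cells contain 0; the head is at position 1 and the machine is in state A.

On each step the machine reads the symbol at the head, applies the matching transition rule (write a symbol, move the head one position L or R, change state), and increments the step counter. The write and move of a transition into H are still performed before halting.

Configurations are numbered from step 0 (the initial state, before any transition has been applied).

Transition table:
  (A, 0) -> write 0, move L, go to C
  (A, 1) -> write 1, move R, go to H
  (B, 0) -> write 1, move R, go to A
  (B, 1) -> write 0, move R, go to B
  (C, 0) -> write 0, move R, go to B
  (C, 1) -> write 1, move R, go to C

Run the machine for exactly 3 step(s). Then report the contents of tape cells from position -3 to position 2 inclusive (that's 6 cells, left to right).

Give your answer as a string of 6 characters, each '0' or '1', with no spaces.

Step 1: in state A at pos 1, read 0 -> (A,0)->write 0,move L,goto C. Now: state=C, head=0, tape[-4..3]=01100010 (head:     ^)
Step 2: in state C at pos 0, read 0 -> (C,0)->write 0,move R,goto B. Now: state=B, head=1, tape[-4..3]=01100010 (head:      ^)
Step 3: in state B at pos 1, read 0 -> (B,0)->write 1,move R,goto A. Now: state=A, head=2, tape[-4..3]=01100110 (head:       ^)

Answer: 110011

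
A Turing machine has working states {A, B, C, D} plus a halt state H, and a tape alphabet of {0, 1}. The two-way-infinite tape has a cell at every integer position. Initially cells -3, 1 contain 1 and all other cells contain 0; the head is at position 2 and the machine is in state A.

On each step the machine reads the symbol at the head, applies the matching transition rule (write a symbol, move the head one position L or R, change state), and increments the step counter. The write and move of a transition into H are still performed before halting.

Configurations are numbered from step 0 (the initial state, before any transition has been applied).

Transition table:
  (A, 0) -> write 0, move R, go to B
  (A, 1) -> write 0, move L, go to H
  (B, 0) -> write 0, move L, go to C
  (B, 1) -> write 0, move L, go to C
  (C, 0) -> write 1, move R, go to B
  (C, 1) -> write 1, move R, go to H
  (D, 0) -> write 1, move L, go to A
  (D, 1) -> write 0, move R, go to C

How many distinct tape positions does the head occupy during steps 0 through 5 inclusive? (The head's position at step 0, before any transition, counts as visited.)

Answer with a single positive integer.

Step 1: in state A at pos 2, read 0 -> (A,0)->write 0,move R,goto B. Now: state=B, head=3, tape[-4..4]=010001000 (head:        ^)
Step 2: in state B at pos 3, read 0 -> (B,0)->write 0,move L,goto C. Now: state=C, head=2, tape[-4..4]=010001000 (head:       ^)
Step 3: in state C at pos 2, read 0 -> (C,0)->write 1,move R,goto B. Now: state=B, head=3, tape[-4..4]=010001100 (head:        ^)
Step 4: in state B at pos 3, read 0 -> (B,0)->write 0,move L,goto C. Now: state=C, head=2, tape[-4..4]=010001100 (head:       ^)
Step 5: in state C at pos 2, read 1 -> (C,1)->write 1,move R,goto H. Now: state=H, head=3, tape[-4..4]=010001100 (head:        ^)
Head positions at steps 0..5: starting at 2, distinct positions visited = {2, 3} -> 2 position(s)

Answer: 2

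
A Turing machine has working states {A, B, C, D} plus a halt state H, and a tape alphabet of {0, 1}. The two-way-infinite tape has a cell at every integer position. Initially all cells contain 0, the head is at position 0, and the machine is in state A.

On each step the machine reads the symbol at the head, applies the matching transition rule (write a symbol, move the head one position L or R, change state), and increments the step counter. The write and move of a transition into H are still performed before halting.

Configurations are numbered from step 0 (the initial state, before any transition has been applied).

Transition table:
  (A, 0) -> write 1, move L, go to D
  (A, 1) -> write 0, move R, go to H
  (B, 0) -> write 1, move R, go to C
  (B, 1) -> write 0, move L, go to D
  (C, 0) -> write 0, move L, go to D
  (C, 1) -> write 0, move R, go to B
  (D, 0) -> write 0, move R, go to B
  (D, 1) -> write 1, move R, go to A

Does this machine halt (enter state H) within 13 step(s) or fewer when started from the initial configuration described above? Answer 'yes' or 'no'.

Step 1: in state A at pos 0, read 0 -> (A,0)->write 1,move L,goto D. Now: state=D, head=-1, tape[-2..1]=0010 (head:  ^)
Step 2: in state D at pos -1, read 0 -> (D,0)->write 0,move R,goto B. Now: state=B, head=0, tape[-2..1]=0010 (head:   ^)
Step 3: in state B at pos 0, read 1 -> (B,1)->write 0,move L,goto D. Now: state=D, head=-1, tape[-2..1]=0000 (head:  ^)
Step 4: in state D at pos -1, read 0 -> (D,0)->write 0,move R,goto B. Now: state=B, head=0, tape[-2..1]=0000 (head:   ^)
Step 5: in state B at pos 0, read 0 -> (B,0)->write 1,move R,goto C. Now: state=C, head=1, tape[-2..2]=00100 (head:    ^)
Step 6: in state C at pos 1, read 0 -> (C,0)->write 0,move L,goto D. Now: state=D, head=0, tape[-2..2]=00100 (head:   ^)
Step 7: in state D at pos 0, read 1 -> (D,1)->write 1,move R,goto A. Now: state=A, head=1, tape[-2..2]=00100 (head:    ^)
Step 8: in state A at pos 1, read 0 -> (A,0)->write 1,move L,goto D. Now: state=D, head=0, tape[-2..2]=00110 (head:   ^)
Step 9: in state D at pos 0, read 1 -> (D,1)->write 1,move R,goto A. Now: state=A, head=1, tape[-2..2]=00110 (head:    ^)
Step 10: in state A at pos 1, read 1 -> (A,1)->write 0,move R,goto H. Now: state=H, head=2, tape[-2..3]=001000 (head:     ^)
State H reached at step 10; 10 <= 13 -> yes

Answer: yes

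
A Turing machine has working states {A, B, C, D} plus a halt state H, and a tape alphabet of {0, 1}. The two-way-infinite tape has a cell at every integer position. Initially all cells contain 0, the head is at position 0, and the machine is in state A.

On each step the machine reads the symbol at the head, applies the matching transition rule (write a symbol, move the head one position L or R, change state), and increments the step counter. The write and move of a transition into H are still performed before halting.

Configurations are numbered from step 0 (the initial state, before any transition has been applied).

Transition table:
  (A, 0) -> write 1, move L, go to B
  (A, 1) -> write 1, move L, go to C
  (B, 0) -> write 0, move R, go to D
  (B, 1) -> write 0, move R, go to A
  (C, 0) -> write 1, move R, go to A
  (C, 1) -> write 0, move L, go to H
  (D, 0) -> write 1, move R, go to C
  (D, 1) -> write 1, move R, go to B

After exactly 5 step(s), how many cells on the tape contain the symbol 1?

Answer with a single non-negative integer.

Step 1: in state A at pos 0, read 0 -> (A,0)->write 1,move L,goto B. Now: state=B, head=-1, tape[-2..1]=0010 (head:  ^)
Step 2: in state B at pos -1, read 0 -> (B,0)->write 0,move R,goto D. Now: state=D, head=0, tape[-2..1]=0010 (head:   ^)
Step 3: in state D at pos 0, read 1 -> (D,1)->write 1,move R,goto B. Now: state=B, head=1, tape[-2..2]=00100 (head:    ^)
Step 4: in state B at pos 1, read 0 -> (B,0)->write 0,move R,goto D. Now: state=D, head=2, tape[-2..3]=001000 (head:     ^)
Step 5: in state D at pos 2, read 0 -> (D,0)->write 1,move R,goto C. Now: state=C, head=3, tape[-2..4]=0010100 (head:      ^)
Cells containing 1 after step 5: {0, 2} -> 2 cell(s)

Answer: 2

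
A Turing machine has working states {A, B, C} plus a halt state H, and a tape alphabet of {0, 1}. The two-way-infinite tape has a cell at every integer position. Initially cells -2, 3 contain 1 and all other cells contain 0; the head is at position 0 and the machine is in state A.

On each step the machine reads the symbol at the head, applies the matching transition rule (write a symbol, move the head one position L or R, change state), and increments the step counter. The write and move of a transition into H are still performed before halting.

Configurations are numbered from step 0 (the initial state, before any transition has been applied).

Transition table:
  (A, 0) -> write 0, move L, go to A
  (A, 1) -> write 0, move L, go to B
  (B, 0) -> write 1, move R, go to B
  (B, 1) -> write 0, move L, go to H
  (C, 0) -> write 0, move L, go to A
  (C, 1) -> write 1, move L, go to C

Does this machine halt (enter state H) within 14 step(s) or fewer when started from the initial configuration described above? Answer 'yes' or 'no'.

Step 1: in state A at pos 0, read 0 -> (A,0)->write 0,move L,goto A. Now: state=A, head=-1, tape[-3..4]=01000010 (head:   ^)
Step 2: in state A at pos -1, read 0 -> (A,0)->write 0,move L,goto A. Now: state=A, head=-2, tape[-3..4]=01000010 (head:  ^)
Step 3: in state A at pos -2, read 1 -> (A,1)->write 0,move L,goto B. Now: state=B, head=-3, tape[-4..4]=000000010 (head:  ^)
Step 4: in state B at pos -3, read 0 -> (B,0)->write 1,move R,goto B. Now: state=B, head=-2, tape[-4..4]=010000010 (head:   ^)
Step 5: in state B at pos -2, read 0 -> (B,0)->write 1,move R,goto B. Now: state=B, head=-1, tape[-4..4]=011000010 (head:    ^)
Step 6: in state B at pos -1, read 0 -> (B,0)->write 1,move R,goto B. Now: state=B, head=0, tape[-4..4]=011100010 (head:     ^)
Step 7: in state B at pos 0, read 0 -> (B,0)->write 1,move R,goto B. Now: state=B, head=1, tape[-4..4]=011110010 (head:      ^)
Step 8: in state B at pos 1, read 0 -> (B,0)->write 1,move R,goto B. Now: state=B, head=2, tape[-4..4]=011111010 (head:       ^)
Step 9: in state B at pos 2, read 0 -> (B,0)->write 1,move R,goto B. Now: state=B, head=3, tape[-4..4]=011111110 (head:        ^)
Step 10: in state B at pos 3, read 1 -> (B,1)->write 0,move L,goto H. Now: state=H, head=2, tape[-4..4]=011111100 (head:       ^)
State H reached at step 10; 10 <= 14 -> yes

Answer: yes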